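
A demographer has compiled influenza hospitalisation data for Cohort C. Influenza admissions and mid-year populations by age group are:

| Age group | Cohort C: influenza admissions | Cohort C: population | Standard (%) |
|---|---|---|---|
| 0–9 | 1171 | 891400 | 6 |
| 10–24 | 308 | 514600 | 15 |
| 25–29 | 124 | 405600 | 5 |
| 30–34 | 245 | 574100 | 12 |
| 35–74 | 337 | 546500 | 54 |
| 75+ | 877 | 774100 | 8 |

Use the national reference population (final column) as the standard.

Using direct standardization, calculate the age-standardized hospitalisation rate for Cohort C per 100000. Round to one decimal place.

65.9

Age-specific rates per 100000 for Cohort C: 131.37, 59.85, 30.57, 42.68, 61.67, 113.29.
Standard weights: 0.06, 0.15, 0.05, 0.12, 0.54, 0.08.
Standardized rate: 0.0600×131.37 + 0.1500×59.85 + 0.0500×30.57 + 0.1200×42.68 + 0.5400×61.67 + 0.0800×113.29 = 65.8721 per 100000.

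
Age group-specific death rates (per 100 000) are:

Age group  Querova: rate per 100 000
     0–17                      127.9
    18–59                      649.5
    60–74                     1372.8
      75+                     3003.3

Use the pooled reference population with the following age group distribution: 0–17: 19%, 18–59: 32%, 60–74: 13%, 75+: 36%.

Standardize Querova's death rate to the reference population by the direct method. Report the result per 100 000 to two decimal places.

Standard weights: 0.19, 0.32, 0.13, 0.36.
Standardized rate: 0.1900×127.9 + 0.3200×649.5 + 0.1300×1372.8 + 0.3600×3003.3 = 1491.7930 per 100 000.

1491.79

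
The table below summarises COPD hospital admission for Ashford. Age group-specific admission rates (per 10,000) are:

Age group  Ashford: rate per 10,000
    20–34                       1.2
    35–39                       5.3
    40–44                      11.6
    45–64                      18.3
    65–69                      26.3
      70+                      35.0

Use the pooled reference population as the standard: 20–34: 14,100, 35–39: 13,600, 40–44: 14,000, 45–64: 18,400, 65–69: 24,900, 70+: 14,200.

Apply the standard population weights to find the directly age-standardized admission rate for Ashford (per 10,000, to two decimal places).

17.54

Standard total = 99,200; weights = 0.1421, 0.1371, 0.1411, 0.1855, 0.2510, 0.1431.
Standardized rate: 0.1421×1.2 + 0.1371×5.3 + 0.1411×11.6 + 0.1855×18.3 + 0.2510×26.3 + 0.1431×35.0 = 17.5402 per 10,000.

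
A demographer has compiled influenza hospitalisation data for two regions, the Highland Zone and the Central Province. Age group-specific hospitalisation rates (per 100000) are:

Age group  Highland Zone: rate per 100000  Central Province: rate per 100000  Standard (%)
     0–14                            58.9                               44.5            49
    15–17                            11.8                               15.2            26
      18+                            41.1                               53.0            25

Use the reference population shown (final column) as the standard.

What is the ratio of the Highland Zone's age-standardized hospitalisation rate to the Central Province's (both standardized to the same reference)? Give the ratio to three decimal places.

Standard weights: 0.49, 0.26, 0.25.
The Highland Zone: 0.4900×58.9 + 0.2600×11.8 + 0.2500×41.1 = 42.2040 per 100000.
The Central Province: 0.4900×44.5 + 0.2600×15.2 + 0.2500×53.0 = 39.0070 per 100000.
Ratio = 42.2040 ÷ 39.0070 = 1.08196.

1.082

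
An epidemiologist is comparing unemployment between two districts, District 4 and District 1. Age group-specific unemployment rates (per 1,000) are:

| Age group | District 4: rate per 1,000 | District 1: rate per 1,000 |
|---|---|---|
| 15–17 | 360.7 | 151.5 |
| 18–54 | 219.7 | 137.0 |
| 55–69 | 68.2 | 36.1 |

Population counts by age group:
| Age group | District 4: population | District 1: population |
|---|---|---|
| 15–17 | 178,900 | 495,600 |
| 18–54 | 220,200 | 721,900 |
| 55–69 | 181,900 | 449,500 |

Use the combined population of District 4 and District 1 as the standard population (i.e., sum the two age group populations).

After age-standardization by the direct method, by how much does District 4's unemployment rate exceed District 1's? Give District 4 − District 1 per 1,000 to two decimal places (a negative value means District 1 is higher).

106.44

Combined standard total = 2,248,000; weights = 0.3000, 0.4191, 0.2809.
District 4: 0.3000×360.7 + 0.4191×219.7 + 0.2809×68.2 = 219.4542 per 1,000.
District 1: 0.3000×151.5 + 0.4191×137.0 + 0.2809×36.1 = 113.0107 per 1,000.
Difference = 219.4542 − 113.0107 = 106.4435.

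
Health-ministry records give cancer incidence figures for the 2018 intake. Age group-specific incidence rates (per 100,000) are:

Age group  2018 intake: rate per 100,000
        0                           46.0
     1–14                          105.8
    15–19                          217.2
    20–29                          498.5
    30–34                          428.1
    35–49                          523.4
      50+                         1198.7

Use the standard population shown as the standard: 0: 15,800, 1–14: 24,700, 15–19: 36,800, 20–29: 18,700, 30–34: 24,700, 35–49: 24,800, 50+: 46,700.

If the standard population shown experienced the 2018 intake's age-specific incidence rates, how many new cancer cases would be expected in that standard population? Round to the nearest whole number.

1002

Expected new cancer cases = Σ (standard pop × age-specific rate ÷ 100,000)
= 15,800×46.0/100,000 + 24,700×105.8/100,000 + 36,800×217.2/100,000 + 18,700×498.5/100,000 + 24,700×428.1/100,000 + 24,800×523.4/100,000 + 46,700×1198.7/100,000
= 7.27 + 26.13 + 79.93 + 93.22 + 105.74 + 129.80 + 559.79 = 1001.89.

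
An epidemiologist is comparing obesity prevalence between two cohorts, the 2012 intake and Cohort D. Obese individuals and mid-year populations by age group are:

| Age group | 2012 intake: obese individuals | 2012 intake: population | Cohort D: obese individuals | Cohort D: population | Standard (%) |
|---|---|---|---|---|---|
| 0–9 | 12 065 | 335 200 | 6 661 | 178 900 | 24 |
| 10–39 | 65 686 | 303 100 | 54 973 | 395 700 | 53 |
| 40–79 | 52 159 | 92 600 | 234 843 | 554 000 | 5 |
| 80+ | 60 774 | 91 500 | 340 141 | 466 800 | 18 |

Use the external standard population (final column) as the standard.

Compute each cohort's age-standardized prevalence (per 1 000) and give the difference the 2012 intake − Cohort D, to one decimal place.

36.3

Age-specific rates per 1 000 for the 2012 intake: 35.993, 216.714, 563.272, 664.197.
For Cohort D: 37.233, 138.926, 423.904, 728.665.
Standard weights: 0.24, 0.53, 0.05, 0.18.
The 2012 intake: 0.2400×35.993 + 0.5300×216.714 + 0.0500×563.272 + 0.1800×664.197 = 271.2158 per 1 000.
Cohort D: 0.2400×37.233 + 0.5300×138.926 + 0.0500×423.904 + 0.1800×728.665 = 234.9217 per 1 000.
Difference = 271.2158 − 234.9217 = 36.2942.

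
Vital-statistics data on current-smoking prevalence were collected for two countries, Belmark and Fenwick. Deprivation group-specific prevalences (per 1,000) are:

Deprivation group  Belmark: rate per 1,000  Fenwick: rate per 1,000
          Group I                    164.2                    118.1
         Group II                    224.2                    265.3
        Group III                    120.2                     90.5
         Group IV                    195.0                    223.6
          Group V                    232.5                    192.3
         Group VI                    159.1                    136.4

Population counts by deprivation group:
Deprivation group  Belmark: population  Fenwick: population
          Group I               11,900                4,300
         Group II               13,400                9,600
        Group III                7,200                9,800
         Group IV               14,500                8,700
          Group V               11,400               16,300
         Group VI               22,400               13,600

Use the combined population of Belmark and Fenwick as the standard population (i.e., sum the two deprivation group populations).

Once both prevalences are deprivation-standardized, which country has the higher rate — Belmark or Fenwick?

Belmark

Combined standard total = 143,100; weights = 0.1132, 0.1607, 0.1188, 0.1621, 0.1936, 0.2516.
Belmark: 0.1132×164.2 + 0.1607×224.2 + 0.1188×120.2 + 0.1621×195.0 + 0.1936×232.5 + 0.2516×159.1 = 185.5478 per 1,000.
Fenwick: 0.1132×118.1 + 0.1607×265.3 + 0.1188×90.5 + 0.1621×223.6 + 0.1936×192.3 + 0.2516×136.4 = 174.5510 per 1,000.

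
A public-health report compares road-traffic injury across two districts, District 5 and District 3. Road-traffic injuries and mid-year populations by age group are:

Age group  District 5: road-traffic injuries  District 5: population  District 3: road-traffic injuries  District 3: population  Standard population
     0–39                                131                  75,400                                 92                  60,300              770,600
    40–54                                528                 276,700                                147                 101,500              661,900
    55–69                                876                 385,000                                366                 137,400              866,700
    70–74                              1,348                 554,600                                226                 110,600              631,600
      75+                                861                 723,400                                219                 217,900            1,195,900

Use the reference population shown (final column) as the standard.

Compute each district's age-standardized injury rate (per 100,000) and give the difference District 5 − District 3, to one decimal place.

Age-specific rates per 100,000 for District 5: 173.74, 190.82, 227.53, 243.06, 119.02.
For District 3: 152.57, 144.83, 266.38, 204.34, 100.50.
Standard total = 4,126,700; weights = 0.1867, 0.1604, 0.2100, 0.1531, 0.2898.
District 5: 0.1867×173.74 + 0.1604×190.82 + 0.2100×227.53 + 0.1531×243.06 + 0.2898×119.02 = 182.5293 per 100,000.
District 3: 0.1867×152.57 + 0.1604×144.83 + 0.2100×266.38 + 0.1531×204.34 + 0.2898×100.50 = 168.0652 per 100,000.
Difference = 182.5293 − 168.0652 = 14.4641.

14.5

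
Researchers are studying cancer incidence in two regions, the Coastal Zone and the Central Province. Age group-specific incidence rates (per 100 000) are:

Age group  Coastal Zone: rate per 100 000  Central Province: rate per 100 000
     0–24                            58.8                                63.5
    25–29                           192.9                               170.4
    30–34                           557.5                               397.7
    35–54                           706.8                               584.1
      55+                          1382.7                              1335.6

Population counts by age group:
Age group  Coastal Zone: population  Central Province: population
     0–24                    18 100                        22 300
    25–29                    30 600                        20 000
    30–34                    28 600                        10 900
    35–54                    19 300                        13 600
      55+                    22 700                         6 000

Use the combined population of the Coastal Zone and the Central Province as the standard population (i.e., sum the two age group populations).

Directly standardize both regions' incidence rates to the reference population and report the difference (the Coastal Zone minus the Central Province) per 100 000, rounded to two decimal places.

65.85

Combined standard total = 192 100; weights = 0.2103, 0.2634, 0.2056, 0.1713, 0.1494.
The Coastal Zone: 0.2103×58.8 + 0.2634×192.9 + 0.2056×557.5 + 0.1713×706.8 + 0.1494×1382.7 = 505.4384 per 100 000.
The Central Province: 0.2103×63.5 + 0.2634×170.4 + 0.2056×397.7 + 0.1713×584.1 + 0.1494×1335.6 = 439.5908 per 100 000.
Difference = 505.4384 − 439.5908 = 65.8476.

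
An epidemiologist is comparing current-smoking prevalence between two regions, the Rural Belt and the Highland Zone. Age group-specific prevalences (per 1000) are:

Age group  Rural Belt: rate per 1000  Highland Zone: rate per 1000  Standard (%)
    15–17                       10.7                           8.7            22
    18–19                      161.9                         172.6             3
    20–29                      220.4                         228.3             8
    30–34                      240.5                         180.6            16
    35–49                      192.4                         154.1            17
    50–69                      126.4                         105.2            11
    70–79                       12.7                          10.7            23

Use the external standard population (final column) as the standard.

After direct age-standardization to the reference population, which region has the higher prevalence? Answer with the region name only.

Standard weights: 0.22, 0.03, 0.08, 0.16, 0.17, 0.11, 0.23.
The Rural Belt: 0.2200×10.7 + 0.0300×161.9 + 0.0800×220.4 + 0.1600×240.5 + 0.1700×192.4 + 0.1100×126.4 + 0.2300×12.7 = 112.8560 per 1000.
The Highland Zone: 0.2200×8.7 + 0.0300×172.6 + 0.0800×228.3 + 0.1600×180.6 + 0.1700×154.1 + 0.1100×105.2 + 0.2300×10.7 = 94.4820 per 1000.

Rural Belt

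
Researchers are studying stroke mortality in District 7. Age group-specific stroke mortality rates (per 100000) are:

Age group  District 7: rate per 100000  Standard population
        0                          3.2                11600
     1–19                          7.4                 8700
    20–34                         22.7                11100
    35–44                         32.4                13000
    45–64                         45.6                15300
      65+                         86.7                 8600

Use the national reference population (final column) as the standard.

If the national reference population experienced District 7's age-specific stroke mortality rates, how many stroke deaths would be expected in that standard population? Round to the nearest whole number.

22

Expected stroke deaths = Σ (standard pop × age-specific rate ÷ 100000)
= 11600×3.2/100000 + 8700×7.4/100000 + 11100×22.7/100000 + 13000×32.4/100000 + 15300×45.6/100000 + 8600×86.7/100000
= 0.37 + 0.64 + 2.52 + 4.21 + 6.98 + 7.46 = 22.18.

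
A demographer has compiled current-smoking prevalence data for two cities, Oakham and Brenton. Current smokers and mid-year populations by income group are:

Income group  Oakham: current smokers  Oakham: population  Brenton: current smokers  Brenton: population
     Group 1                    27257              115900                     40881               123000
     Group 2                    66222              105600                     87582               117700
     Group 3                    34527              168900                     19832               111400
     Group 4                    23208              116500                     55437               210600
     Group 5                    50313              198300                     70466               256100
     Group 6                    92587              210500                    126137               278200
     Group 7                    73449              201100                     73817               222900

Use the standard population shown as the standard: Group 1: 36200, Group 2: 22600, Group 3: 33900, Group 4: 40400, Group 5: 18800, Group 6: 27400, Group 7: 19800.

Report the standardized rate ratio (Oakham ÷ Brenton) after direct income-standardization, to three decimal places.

0.886

Income-specific rates per 1000 for Oakham: 235.177, 627.102, 204.423, 199.210, 253.722, 439.843, 365.236.
For Brenton: 332.366, 744.112, 178.025, 263.234, 275.150, 453.404, 331.166.
Standard total = 199100; weights = 0.1818, 0.1135, 0.1703, 0.2029, 0.0944, 0.1376, 0.0994.
Oakham: 0.1818×235.177 + 0.1135×627.102 + 0.1703×204.423 + 0.2029×199.210 + 0.0944×253.722 + 0.1376×439.843 + 0.0994×365.236 = 309.9814 per 1000.
Brenton: 0.1818×332.366 + 0.1135×744.112 + 0.1703×178.025 + 0.2029×263.234 + 0.0944×275.150 + 0.1376×453.404 + 0.0994×331.166 = 349.9320 per 1000.
Ratio = 309.9814 ÷ 349.9320 = 0.88583.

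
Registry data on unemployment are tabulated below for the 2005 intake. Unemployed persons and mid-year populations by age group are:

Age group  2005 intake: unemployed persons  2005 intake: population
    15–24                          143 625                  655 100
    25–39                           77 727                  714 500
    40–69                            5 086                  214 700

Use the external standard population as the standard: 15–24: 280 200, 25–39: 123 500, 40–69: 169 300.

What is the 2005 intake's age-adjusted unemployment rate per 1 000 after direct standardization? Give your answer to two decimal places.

137.66

Age-specific rates per 1 000 for the 2005 intake: 219.241, 108.785, 23.689.
Standard total = 573 000; weights = 0.4890, 0.2155, 0.2955.
Standardized rate: 0.4890×219.241 + 0.2155×108.785 + 0.2955×23.689 = 137.6560 per 1 000.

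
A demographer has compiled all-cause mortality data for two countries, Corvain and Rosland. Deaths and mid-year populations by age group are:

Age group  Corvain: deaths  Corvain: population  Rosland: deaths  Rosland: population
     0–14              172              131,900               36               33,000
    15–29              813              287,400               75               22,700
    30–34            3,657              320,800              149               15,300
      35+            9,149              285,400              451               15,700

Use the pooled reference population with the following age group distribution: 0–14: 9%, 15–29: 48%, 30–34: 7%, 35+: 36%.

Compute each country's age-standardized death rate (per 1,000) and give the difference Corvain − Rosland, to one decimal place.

1.1

Age-specific rates per 1,000 for Corvain: 1.304, 2.829, 11.400, 32.057.
For Rosland: 1.091, 3.304, 9.739, 28.726.
Standard weights: 0.09, 0.48, 0.07, 0.36.
Corvain: 0.0900×1.304 + 0.4800×2.829 + 0.0700×11.400 + 0.3600×32.057 = 13.8136 per 1,000.
Rosland: 0.0900×1.091 + 0.4800×3.304 + 0.0700×9.739 + 0.3600×28.726 = 12.7072 per 1,000.
Difference = 13.8136 − 12.7072 = 1.1064.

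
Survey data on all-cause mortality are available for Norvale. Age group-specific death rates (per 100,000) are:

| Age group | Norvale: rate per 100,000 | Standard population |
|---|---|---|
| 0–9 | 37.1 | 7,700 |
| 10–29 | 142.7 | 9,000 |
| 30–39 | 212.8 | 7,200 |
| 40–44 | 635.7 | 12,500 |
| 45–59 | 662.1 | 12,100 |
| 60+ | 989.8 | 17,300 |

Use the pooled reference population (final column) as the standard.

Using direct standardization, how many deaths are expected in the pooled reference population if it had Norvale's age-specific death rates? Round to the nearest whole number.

Expected deaths = Σ (standard pop × age-specific rate ÷ 100,000)
= 7,700×37.1/100,000 + 9,000×142.7/100,000 + 7,200×212.8/100,000 + 12,500×635.7/100,000 + 12,100×662.1/100,000 + 17,300×989.8/100,000
= 2.86 + 12.84 + 15.32 + 79.46 + 80.11 + 171.24 = 361.83.

362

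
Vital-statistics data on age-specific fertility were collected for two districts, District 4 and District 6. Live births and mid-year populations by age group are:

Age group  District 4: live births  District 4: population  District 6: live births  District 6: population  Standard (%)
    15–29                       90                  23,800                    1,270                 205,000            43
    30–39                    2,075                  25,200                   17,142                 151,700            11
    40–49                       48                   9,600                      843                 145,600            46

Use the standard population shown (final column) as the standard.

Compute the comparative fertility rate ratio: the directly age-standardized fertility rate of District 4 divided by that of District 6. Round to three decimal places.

0.731

Age-specific rates per 1,000 for District 4: 3.782, 82.341, 5.000.
For District 6: 6.195, 112.999, 5.790.
Standard weights: 0.43, 0.11, 0.46.
District 4: 0.4300×3.782 + 0.1100×82.341 + 0.4600×5.000 = 12.9836 per 1,000.
District 6: 0.4300×6.195 + 0.1100×112.999 + 0.4600×5.790 = 17.7572 per 1,000.
Ratio = 12.9836 ÷ 17.7572 = 0.73118.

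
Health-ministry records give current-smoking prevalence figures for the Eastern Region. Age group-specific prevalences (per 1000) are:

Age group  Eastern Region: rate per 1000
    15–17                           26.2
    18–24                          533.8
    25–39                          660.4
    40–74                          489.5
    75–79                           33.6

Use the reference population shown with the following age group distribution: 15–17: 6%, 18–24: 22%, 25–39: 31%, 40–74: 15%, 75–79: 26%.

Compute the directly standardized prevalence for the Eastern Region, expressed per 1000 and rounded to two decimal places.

Standard weights: 0.06, 0.22, 0.31, 0.15, 0.26.
Standardized rate: 0.0600×26.2 + 0.2200×533.8 + 0.3100×660.4 + 0.1500×489.5 + 0.2600×33.6 = 405.8930 per 1000.

405.89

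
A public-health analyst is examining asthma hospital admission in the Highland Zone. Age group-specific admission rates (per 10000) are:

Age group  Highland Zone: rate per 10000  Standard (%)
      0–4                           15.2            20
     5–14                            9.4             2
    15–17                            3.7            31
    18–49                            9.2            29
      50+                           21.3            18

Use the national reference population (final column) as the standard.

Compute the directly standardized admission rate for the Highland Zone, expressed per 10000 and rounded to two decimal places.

Standard weights: 0.20, 0.02, 0.31, 0.29, 0.18.
Standardized rate: 0.2000×15.2 + 0.0200×9.4 + 0.3100×3.7 + 0.2900×9.2 + 0.1800×21.3 = 10.8770 per 10000.

10.88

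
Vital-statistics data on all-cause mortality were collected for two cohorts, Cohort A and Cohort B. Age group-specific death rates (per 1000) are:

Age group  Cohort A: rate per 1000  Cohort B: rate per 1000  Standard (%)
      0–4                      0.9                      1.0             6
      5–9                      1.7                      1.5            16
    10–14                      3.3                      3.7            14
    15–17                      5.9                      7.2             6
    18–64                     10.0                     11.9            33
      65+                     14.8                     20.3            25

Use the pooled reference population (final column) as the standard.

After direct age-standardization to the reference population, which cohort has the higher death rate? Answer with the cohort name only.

Cohort B

Standard weights: 0.06, 0.16, 0.14, 0.06, 0.33, 0.25.
Cohort A: 0.0600×0.9 + 0.1600×1.7 + 0.1400×3.3 + 0.0600×5.9 + 0.3300×10.0 + 0.2500×14.8 = 8.1420 per 1000.
Cohort B: 0.0600×1.0 + 0.1600×1.5 + 0.1400×3.7 + 0.0600×7.2 + 0.3300×11.9 + 0.2500×20.3 = 10.2520 per 1000.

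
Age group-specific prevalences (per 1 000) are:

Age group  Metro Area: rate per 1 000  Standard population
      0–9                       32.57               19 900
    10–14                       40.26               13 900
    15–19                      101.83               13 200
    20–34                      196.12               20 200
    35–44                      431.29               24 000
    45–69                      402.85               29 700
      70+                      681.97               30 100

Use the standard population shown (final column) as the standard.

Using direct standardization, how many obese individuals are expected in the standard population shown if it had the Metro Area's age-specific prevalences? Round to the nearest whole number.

49356

Expected obese individuals = Σ (standard pop × age-specific rate ÷ 1 000)
= 19 900×32.57/1 000 + 13 900×40.26/1 000 + 13 200×101.83/1 000 + 20 200×196.12/1 000 + 24 000×431.29/1 000 + 29 700×402.85/1 000 + 30 100×681.97/1 000
= 648.14 + 559.61 + 1344.16 + 3961.62 + 10350.96 + 11964.65 + 20527.30 = 49356.44.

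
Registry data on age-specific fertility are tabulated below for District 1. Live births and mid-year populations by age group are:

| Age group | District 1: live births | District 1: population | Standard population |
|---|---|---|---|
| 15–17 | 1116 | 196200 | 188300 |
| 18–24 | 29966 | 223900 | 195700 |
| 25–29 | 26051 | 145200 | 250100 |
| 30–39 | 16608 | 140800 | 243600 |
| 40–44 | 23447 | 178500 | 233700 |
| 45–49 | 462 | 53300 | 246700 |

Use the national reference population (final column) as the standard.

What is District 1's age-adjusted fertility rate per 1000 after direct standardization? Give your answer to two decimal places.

98.45

Age-specific rates per 1000 for District 1: 5.688, 133.837, 179.415, 117.955, 131.356, 8.668.
Standard total = 1358100; weights = 0.1386, 0.1441, 0.1842, 0.1794, 0.1721, 0.1817.
Standardized rate: 0.1386×5.688 + 0.1441×133.837 + 0.1842×179.415 + 0.1794×117.955 + 0.1721×131.356 + 0.1817×8.668 = 98.4496 per 1000.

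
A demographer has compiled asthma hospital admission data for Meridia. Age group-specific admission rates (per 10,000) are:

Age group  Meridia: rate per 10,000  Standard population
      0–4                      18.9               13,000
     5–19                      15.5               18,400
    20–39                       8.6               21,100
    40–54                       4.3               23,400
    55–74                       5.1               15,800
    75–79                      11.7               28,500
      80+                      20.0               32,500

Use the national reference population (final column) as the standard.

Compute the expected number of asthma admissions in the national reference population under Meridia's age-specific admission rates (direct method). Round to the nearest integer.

188

Expected asthma admissions = Σ (standard pop × age-specific rate ÷ 10,000)
= 13,000×18.9/10,000 + 18,400×15.5/10,000 + 21,100×8.6/10,000 + 23,400×4.3/10,000 + 15,800×5.1/10,000 + 28,500×11.7/10,000 + 32,500×20.0/10,000
= 24.57 + 28.52 + 18.15 + 10.06 + 8.06 + 33.34 + 65.00 = 187.70.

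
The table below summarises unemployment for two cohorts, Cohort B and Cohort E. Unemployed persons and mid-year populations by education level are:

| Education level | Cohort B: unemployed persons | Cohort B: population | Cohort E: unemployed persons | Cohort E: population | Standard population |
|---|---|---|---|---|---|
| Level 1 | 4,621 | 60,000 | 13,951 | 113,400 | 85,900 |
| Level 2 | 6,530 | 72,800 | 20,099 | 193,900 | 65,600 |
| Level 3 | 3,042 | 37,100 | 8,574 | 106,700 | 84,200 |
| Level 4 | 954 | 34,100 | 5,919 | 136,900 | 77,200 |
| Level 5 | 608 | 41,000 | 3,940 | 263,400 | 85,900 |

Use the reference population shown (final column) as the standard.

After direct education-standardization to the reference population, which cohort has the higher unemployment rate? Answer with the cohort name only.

Education-specific rates per 1,000 for Cohort B: 77.017, 89.698, 81.995, 27.977, 14.829.
For Cohort E: 123.025, 103.657, 80.356, 43.236, 14.958.
Standard total = 398,800; weights = 0.2154, 0.1645, 0.2111, 0.1936, 0.2154.
Cohort B: 0.2154×77.017 + 0.1645×89.698 + 0.2111×81.995 + 0.1936×27.977 + 0.2154×14.829 = 57.2655 per 1,000.
Cohort E: 0.2154×123.025 + 0.1645×103.657 + 0.2111×80.356 + 0.1936×43.236 + 0.2154×14.958 = 72.1073 per 1,000.

Cohort E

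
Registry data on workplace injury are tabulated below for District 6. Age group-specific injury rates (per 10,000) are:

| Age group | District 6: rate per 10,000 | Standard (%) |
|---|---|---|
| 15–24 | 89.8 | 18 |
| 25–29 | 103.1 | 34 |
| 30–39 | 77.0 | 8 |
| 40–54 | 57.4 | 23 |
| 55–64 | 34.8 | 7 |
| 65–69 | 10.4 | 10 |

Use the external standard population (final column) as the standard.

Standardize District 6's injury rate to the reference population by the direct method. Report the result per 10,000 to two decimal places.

Standard weights: 0.18, 0.34, 0.08, 0.23, 0.07, 0.10.
Standardized rate: 0.1800×89.8 + 0.3400×103.1 + 0.0800×77.0 + 0.2300×57.4 + 0.0700×34.8 + 0.1000×10.4 = 74.0560 per 10,000.

74.06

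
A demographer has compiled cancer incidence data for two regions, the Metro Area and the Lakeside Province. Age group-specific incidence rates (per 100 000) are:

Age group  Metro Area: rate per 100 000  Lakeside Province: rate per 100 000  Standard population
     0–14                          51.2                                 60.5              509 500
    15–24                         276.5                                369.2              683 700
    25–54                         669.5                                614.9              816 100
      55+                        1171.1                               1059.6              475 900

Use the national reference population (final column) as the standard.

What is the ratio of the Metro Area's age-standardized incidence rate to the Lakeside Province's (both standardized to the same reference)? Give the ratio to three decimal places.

1.023

Standard total = 2 485 200; weights = 0.2050, 0.2751, 0.3284, 0.1915.
The Metro Area: 0.2050×51.2 + 0.2751×276.5 + 0.3284×669.5 + 0.1915×1171.1 = 530.6756 per 100 000.
The Lakeside Province: 0.2050×60.5 + 0.2751×369.2 + 0.3284×614.9 + 0.1915×1059.6 = 518.8034 per 100 000.
Ratio = 530.6756 ÷ 518.8034 = 1.02288.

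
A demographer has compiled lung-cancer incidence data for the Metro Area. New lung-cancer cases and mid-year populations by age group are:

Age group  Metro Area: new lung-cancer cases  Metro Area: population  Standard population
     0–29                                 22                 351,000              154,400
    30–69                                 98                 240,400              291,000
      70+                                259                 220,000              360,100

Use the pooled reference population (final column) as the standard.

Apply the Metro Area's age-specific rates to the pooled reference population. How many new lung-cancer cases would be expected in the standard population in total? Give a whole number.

Age-specific rates per 100,000 for the Metro Area: 6.27, 40.77, 117.73.
Expected new lung-cancer cases = Σ (standard pop × age-specific rate ÷ 100,000)
= 154,400×6.27/100,000 + 291,000×40.77/100,000 + 360,100×117.73/100,000
= 9.68 + 118.63 + 423.94 = 552.24.

552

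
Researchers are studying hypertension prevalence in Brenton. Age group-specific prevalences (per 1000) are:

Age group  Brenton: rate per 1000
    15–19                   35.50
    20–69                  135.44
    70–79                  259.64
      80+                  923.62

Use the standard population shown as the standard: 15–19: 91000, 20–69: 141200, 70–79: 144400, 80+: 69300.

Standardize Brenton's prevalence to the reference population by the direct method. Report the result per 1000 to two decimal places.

277.76

Standard total = 445900; weights = 0.2041, 0.3167, 0.3238, 0.1554.
Standardized rate: 0.2041×35.50 + 0.3167×135.44 + 0.3238×259.64 + 0.1554×923.62 = 277.7607 per 1000.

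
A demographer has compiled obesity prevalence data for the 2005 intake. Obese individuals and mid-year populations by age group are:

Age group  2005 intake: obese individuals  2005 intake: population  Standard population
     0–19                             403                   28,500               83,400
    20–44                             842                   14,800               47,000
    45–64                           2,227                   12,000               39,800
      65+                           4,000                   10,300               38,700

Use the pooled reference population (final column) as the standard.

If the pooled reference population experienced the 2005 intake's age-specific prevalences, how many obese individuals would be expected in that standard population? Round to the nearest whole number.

26269

Age-specific rates per 1,000 for the 2005 intake: 14.140, 56.892, 185.583, 388.350.
Expected obese individuals = Σ (standard pop × age-specific rate ÷ 1,000)
= 83,400×14.140/1,000 + 47,000×56.892/1,000 + 39,800×185.583/1,000 + 38,700×388.350/1,000
= 1179.31 + 2673.92 + 7386.22 + 15029.13 = 26268.57.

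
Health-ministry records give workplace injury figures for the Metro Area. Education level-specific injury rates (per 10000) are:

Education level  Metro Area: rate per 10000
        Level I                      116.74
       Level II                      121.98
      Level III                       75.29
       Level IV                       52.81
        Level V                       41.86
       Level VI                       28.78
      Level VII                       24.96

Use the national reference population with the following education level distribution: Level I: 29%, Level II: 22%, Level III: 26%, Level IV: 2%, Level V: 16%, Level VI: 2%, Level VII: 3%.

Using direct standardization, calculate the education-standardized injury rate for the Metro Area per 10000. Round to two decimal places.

Standard weights: 0.29, 0.22, 0.26, 0.02, 0.16, 0.02, 0.03.
Standardized rate: 0.2900×116.74 + 0.2200×121.98 + 0.2600×75.29 + 0.0200×52.81 + 0.1600×41.86 + 0.0200×28.78 + 0.0300×24.96 = 89.3438 per 10000.

89.34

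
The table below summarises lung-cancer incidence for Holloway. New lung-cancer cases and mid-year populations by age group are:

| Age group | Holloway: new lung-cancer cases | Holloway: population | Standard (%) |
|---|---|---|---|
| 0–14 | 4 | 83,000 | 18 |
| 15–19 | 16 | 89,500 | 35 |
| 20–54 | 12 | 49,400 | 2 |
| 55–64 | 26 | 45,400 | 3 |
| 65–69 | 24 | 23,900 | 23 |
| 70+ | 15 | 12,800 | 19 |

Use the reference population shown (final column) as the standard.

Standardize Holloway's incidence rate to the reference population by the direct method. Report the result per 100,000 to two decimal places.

54.69

Age-specific rates per 100,000 for Holloway: 4.82, 17.88, 24.29, 57.27, 100.42, 117.19.
Standard weights: 0.18, 0.35, 0.02, 0.03, 0.23, 0.19.
Standardized rate: 0.1800×4.82 + 0.3500×17.88 + 0.0200×24.29 + 0.0300×57.27 + 0.2300×100.42 + 0.1900×117.19 = 54.6902 per 100,000.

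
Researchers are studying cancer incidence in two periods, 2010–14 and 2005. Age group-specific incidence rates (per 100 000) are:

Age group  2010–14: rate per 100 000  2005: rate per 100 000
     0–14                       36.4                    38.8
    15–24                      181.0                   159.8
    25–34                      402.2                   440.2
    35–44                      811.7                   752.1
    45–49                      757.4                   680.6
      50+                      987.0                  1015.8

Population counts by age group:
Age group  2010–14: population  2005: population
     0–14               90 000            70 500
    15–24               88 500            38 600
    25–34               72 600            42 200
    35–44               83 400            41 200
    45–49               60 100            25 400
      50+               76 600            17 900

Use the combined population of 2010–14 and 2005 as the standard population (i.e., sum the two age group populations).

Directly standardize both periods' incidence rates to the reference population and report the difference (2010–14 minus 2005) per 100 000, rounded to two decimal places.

13.04

Combined standard total = 707 000; weights = 0.2270, 0.1798, 0.1624, 0.1762, 0.1209, 0.1337.
2010–14: 0.2270×36.4 + 0.1798×181.0 + 0.1624×402.2 + 0.1762×811.7 + 0.1209×757.4 + 0.1337×987.0 = 472.6830 per 100 000.
2005: 0.2270×38.8 + 0.1798×159.8 + 0.1624×440.2 + 0.1762×752.1 + 0.1209×680.6 + 0.1337×1015.8 = 459.6450 per 100 000.
Difference = 472.6830 − 459.6450 = 13.0380.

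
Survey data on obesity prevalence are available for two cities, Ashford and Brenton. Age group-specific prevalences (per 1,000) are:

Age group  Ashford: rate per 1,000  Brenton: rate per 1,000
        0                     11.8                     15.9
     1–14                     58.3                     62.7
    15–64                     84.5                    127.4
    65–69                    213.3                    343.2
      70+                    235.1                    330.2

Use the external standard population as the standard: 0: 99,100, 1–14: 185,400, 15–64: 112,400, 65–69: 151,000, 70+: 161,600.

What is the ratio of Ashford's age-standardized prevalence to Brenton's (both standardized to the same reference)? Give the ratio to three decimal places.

0.691

Standard total = 709,500; weights = 0.1397, 0.2613, 0.1584, 0.2128, 0.2278.
Ashford: 0.1397×11.8 + 0.2613×58.3 + 0.1584×84.5 + 0.2128×213.3 + 0.2278×235.1 = 129.2128 per 1,000.
Brenton: 0.1397×15.9 + 0.2613×62.7 + 0.1584×127.4 + 0.2128×343.2 + 0.2278×330.2 = 187.0381 per 1,000.
Ratio = 129.2128 ÷ 187.0381 = 0.69084.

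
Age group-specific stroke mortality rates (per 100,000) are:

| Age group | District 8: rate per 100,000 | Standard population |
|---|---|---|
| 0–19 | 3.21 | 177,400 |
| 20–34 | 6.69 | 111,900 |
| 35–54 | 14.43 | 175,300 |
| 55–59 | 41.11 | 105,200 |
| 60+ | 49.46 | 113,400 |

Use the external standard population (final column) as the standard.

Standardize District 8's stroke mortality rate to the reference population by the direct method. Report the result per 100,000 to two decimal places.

20.17

Standard total = 683,200; weights = 0.2597, 0.1638, 0.2566, 0.1540, 0.1660.
Standardized rate: 0.2597×3.21 + 0.1638×6.69 + 0.2566×14.43 + 0.1540×41.11 + 0.1660×49.46 = 20.1715 per 100,000.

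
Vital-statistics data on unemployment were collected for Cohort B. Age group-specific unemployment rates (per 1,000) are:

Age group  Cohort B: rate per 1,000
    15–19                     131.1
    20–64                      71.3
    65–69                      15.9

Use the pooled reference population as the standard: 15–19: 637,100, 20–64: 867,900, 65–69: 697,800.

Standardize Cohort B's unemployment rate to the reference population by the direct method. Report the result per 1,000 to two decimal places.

71.05

Standard total = 2,202,800; weights = 0.2892, 0.3940, 0.3168.
Standardized rate: 0.2892×131.1 + 0.3940×71.3 + 0.3168×15.9 = 71.0460 per 1,000.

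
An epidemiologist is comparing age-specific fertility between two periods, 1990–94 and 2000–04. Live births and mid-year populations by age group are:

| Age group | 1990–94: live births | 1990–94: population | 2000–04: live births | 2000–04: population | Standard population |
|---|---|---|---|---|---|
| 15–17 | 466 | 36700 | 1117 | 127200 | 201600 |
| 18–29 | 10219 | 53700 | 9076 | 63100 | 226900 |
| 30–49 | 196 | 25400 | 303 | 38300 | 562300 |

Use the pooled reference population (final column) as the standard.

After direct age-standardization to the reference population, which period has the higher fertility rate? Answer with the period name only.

1990–94

Age-specific rates per 1000 for 1990–94: 12.698, 190.298, 7.717.
For 2000–04: 8.781, 143.835, 7.911.
Standard total = 990800; weights = 0.2035, 0.2290, 0.5675.
1990–94: 0.2035×12.698 + 0.2290×190.298 + 0.5675×7.717 = 50.5424 per 1000.
2000–04: 0.2035×8.781 + 0.2290×143.835 + 0.5675×7.911 = 39.2158 per 1000.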